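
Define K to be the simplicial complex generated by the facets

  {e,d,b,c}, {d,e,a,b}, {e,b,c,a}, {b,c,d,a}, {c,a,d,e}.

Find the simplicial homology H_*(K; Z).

K has 5 vertices, 10 edges, 10 triangles, 5 3-simplices.
rank ∂_0 = 0, rank ∂_1 = 4 ⇒ b_0 = 5 − 0 − 4 = 1; all invariant factors of ∂_1 are 1 so no torsion. So H_0 ≅ Z.
rank ∂_1 = 4, rank ∂_2 = 6 ⇒ b_1 = 10 − 4 − 6 = 0; all invariant factors of ∂_2 are 1 so no torsion. So H_1 ≅ 0.
rank ∂_2 = 6, rank ∂_3 = 4 ⇒ b_2 = 10 − 6 − 4 = 0; all invariant factors of ∂_3 are 1 so no torsion. So H_2 ≅ 0.
rank ∂_3 = 4, rank ∂_4 = 0 ⇒ b_3 = 5 − 4 − 0 = 1. So H_3 ≅ Z.

H_0 ≅ Z,  H_1 = 0,  H_2 = 0,  H_3 ≅ Z.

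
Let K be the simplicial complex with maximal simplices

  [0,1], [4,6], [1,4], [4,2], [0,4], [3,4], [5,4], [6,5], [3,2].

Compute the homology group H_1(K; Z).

H_1 ≅ Z^3.

Take the total order 0 < 1 < 2 < 3 < 4 < 5 < 6 on the vertex set. Then K (dimension 1) consists of the simplices:

  0-simplices (7): [0], [1], [2], [3], [4], [5], [6]
  1-simplices (9): [0,1], [0,4], [1,4], [2,3], [2,4], [3,4], [4,5], [4,6], [5,6]

so the chain groups are C_0 ≅ Z^7, C_1 ≅ Z^9.

The boundary map ∂_1: C_1 → C_0 is given by ∂[p,q] = [q] − [p]. For instance
  ∂[0,4] = [4] − [0].
The 7×9 boundary matrix has rank 6 and Smith normal form diag(1,1,1,1,1,1).

Now H_k = ker ∂_k / im ∂_{k+1}, so:

  H_1: rank ker ∂_1 − rank ∂_2 = (9 − 6) − 0 = 3, and there is no ∂_2, so H_1 = Z^3.

(K is a triangulation of a wedge of 3 circles.)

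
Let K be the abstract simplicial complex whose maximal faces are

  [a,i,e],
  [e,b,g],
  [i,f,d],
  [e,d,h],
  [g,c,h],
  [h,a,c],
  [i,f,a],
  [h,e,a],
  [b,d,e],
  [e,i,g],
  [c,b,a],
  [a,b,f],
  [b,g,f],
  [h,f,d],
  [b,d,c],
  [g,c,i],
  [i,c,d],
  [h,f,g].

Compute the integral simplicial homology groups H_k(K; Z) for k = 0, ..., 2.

H_0 = Z,  H_1 = Z^2,  H_2 = Z.

Fix the vertex order a < b < c < d < e < f < g < h < i and write every simplex with vertices in increasing order. Then dim K = 2 and the simplices of K are:

  0-simplices (9): a, b, c, d, e, f, g, h, i
  1-simplices (27): ab, ac, ae, af, ah, ai, bc, bd, be, bf, bg, cd, cg, ch, ci, de, df, dh, di, eg, eh, ei, fg, fh, fi, gh, gi
  2-simplices (18): abc, abf, ach, aeh, aei, afi, bcd, bde, beg, bfg, cdi, cgh, cgi, deh, dfh, dfi, egi, fgh

giving chain groups C_0 ≅ Z^9, C_1 ≅ Z^27, C_2 ≅ Z^18.

Boundary ∂_1: C_1 → C_0 is given by ∂[p,q] = [q] − [p]. For instance
  ∂bd = d − b.
As a 9×27 matrix over Z this has rank 8, with invariant factors (1,1,1,1,1,1,1,1).

∂_2: C_2 → C_1 sends each 2-simplex [p,q,r] to [q,r] − [p,r] + [p,q]. For instance
  ∂ach = ch − ah + ac,
  ∂cgi = gi − ci + cg.
The resulting 27×18 matrix has rank 17, and its Smith normal form has invariant factors (1,1,1,1,1,1,1,1,1,1,1,1,1,1,1,1,1).

From H_k ≅ ker(∂_k) / im(∂_{k+1}) we obtain:

  H_0: rank C_0 − rank ∂_1 = 9 − 8 = 1, and the invariant factors of ∂_1 are all 1, so H_0 ≅ Z.
  H_1: rank ker ∂_1 − rank ∂_2 = (27 − 8) − 17 = 2, and the invariant factors of ∂_2 are all 1, so H_1 ≅ Z^2.
  H_2: rank ker ∂_2 − rank ∂_3 = (18 − 17) − 0 = 1, and there is no ∂_3, so H_2 ≅ Z.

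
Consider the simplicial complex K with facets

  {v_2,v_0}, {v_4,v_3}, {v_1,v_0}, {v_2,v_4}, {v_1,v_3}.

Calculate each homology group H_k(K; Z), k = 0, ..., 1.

H_0 = Z,  H_1 = Z.

Order the vertices as v_0 < v_1 < v_2 < v_3 < v_4. Listing each simplex with vertices in this order, K has dimension 1 with simplices:

  0-simplices (5): [v_0], [v_1], [v_2], [v_3], [v_4]
  1-simplices (5): [v_0,v_1], [v_0,v_2], [v_1,v_3], [v_2,v_4], [v_3,v_4]

so the chain groups are C_0 ≅ Z^5, C_1 ≅ Z^5.

∂_1: C_1 → C_0 is given by ∂[p,q] = [q] − [p].
The 5×5 boundary matrix has rank 4 and Smith normal form diag(1,1,1,1).

Now H_k = ker ∂_k / im ∂_{k+1}, so:

  H_0: rank C_0 − rank ∂_1 = 5 − 4 = 1, and the invariant factors of ∂_1 are all 1, so H_0 ≅ Z.
  H_1: rank ker ∂_1 − rank ∂_2 = (5 − 4) − 0 = 1, and there is no ∂_2, so H_1 ≅ Z.

(K is a triangulation of the circle S^1.)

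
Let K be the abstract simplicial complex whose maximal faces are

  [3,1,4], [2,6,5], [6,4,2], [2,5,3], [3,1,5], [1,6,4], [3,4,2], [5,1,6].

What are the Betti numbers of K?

Take the total order 1 < 2 < 3 < 4 < 5 < 6 on the vertex set. Then K (dimension 2) consists of the simplices:

  0-simplices (6): [1], [2], [3], [4], [5], [6]
  1-simplices (12): [1,3], [1,4], [1,5], [1,6], [2,3], [2,4], [2,5], [2,6], [3,4], [3,5], [4,6], [5,6]
  2-simplices (8): [1,3,4], [1,3,5], [1,4,6], [1,5,6], [2,3,4], [2,3,5], [2,4,6], [2,5,6]

so the chain groups are C_0 ≅ Z^6, C_1 ≅ Z^12, C_2 ≅ Z^8.

The boundary map ∂_1: C_1 → C_0 is given by ∂[p,q] = [q] − [p].
The 6×12 boundary matrix has rank 5 and Smith normal form diag(1,1,1,1,1).

Boundary ∂_2: C_2 → C_1 sends each 2-simplex [p,q,r] to [q,r] − [p,r] + [p,q]. For instance
  ∂[1,5,6] = [5,6] − [1,6] + [1,5],
  ∂[2,4,6] = [4,6] − [2,6] + [2,4].
The 12×8 boundary matrix has rank 7 and Smith normal form diag(1,1,1,1,1,1,1).

From H_k ≅ ker(∂_k) / im(∂_{k+1}) we obtain:

  H_0: rank C_0 − rank ∂_1 = 6 − 5 = 1, and the invariant factors of ∂_1 are all 1, so H_0 ≅ Z.
  H_1: rank ker ∂_1 − rank ∂_2 = (12 − 5) − 7 = 0, and the invariant factors of ∂_2 are all 1, so H_1 ≅ 0.
  H_2: rank ker ∂_2 − rank ∂_3 = (8 − 7) − 0 = 1, and there is no ∂_3, so H_2 ≅ Z.

Hence the Betti numbers are b_0 = 1, b_1 = 0, b_2 = 1.

b_0 = 1, b_1 = 0, b_2 = 1.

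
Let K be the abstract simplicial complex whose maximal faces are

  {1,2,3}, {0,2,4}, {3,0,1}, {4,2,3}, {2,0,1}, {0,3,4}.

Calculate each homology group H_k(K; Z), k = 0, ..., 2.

K has 5 vertices, 9 edges, 6 triangles.
rank ∂_0 = 0, rank ∂_1 = 4 ⇒ b_0 = 5 − 0 − 4 = 1; all invariant factors of ∂_1 are 1 so no torsion. So H_0 ≅ Z.
rank ∂_1 = 4, rank ∂_2 = 5 ⇒ b_1 = 9 − 4 − 5 = 0; all invariant factors of ∂_2 are 1 so no torsion. So H_1 ≅ 0.
rank ∂_2 = 5, rank ∂_3 = 0 ⇒ b_2 = 6 − 5 − 0 = 1. So H_2 ≅ Z.

H_0 = Z,  H_1 = 0,  H_2 = Z.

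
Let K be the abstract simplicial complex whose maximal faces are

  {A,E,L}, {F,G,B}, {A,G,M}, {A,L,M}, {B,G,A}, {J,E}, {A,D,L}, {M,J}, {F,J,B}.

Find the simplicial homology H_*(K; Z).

We work with the vertex ordering A < B < D < E < F < G < J < L < M. The simplices of K, each written with vertices in increasing order, are:

  0-simplices (9): A, B, D, E, F, G, J, L, M
  1-simplices (17): AB, AD, AE, AG, AL, AM, BF, BG, BJ, DL, EJ, EL, FG, FJ, GM, JM, LM
  2-simplices (7): ABG, ADL, AEL, AGM, ALM, BFG, BFJ

giving chain groups C_0 ≅ Z^9, C_1 ≅ Z^17, C_2 ≅ Z^7.

Boundary ∂_1: C_1 → C_0 maps an edge to its endpoints' difference, ∂[p,q] = q − p. For instance
  ∂EL = L − E.
The 9×17 boundary matrix has rank 8 and Smith normal form diag(1,1,1,1,1,1,1,1).

∂_2: C_2 → C_1 maps a triangle to the signed sum of its edges. For instance
  ∂ALM = LM − AM + AL,
  ∂ADL = DL − AL + AD.
As a 17×7 matrix over Z this has rank 7, with invariant factors (1,1,1,1,1,1,1).

Computing H_k = (kernel of ∂_k) / (image of ∂_{k+1}):

  H_0: rank C_0 − rank ∂_1 = 9 − 8 = 1, and the invariant factors of ∂_1 are all 1, so H_0 ≅ Z.
  H_1: rank ker ∂_1 − rank ∂_2 = (17 − 8) − 7 = 2, and the invariant factors of ∂_2 are all 1, so H_1 ≅ Z^2.
  H_2: rank ker ∂_2 − rank ∂_3 = (7 − 7) − 0 = 0, and there is no ∂_3, so H_2 ≅ 0.

H_0 ≅ Z,  H_1 ≅ Z^2,  H_2 = 0.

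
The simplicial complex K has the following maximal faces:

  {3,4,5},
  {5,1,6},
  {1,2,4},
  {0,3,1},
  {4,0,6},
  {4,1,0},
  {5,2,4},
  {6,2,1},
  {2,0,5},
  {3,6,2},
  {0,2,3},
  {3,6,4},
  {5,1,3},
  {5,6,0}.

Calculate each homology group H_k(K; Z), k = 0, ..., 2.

H_0 ≅ Z,  H_1 ≅ Z^2,  H_2 ≅ Z.

Order the vertices as 0 < 1 < 2 < 3 < 4 < 5 < 6. Listing each simplex with vertices in this order, K has dimension 2 with simplices:

  0-simplices (7): [0], [1], [2], [3], [4], [5], [6]
  1-simplices (21): [0,1], [0,2], [0,3], [0,4], [0,5], [0,6], [1,2], [1,3], [1,4], [1,5], [1,6], [2,3], [2,4], [2,5], [2,6], [3,4], [3,5], [3,6], [4,5], [4,6], [5,6]
  2-simplices (14): [0,1,3], [0,1,4], [0,2,3], [0,2,5], [0,4,6], [0,5,6], [1,2,4], [1,2,6], [1,3,5], [1,5,6], [2,3,6], [2,4,5], [3,4,5], [3,4,6]

so the chain groups are C_0 ≅ Z^7, C_1 ≅ Z^21, C_2 ≅ Z^14.

The boundary map ∂_1: C_1 → C_0 sends each edge [p,q] (with p < q) to q − p.
This gives a 7×21 integer matrix of rank 6; reducing to Smith normal form yields diagonal entries (1,1,1,1,1,1).

∂_2: C_2 → C_1 maps a triangle to the signed sum of its edges. For instance
  ∂[0,1,3] = [1,3] − [0,3] + [0,1],
  ∂[0,4,6] = [4,6] − [0,6] + [0,4].
As a 21×14 matrix over Z this has rank 13, with invariant factors (1,1,1,1,1,1,1,1,1,1,1,1,1).

Reading off H_k = ker ∂_k / im ∂_{k+1}:

  H_0: rank C_0 − rank ∂_1 = 7 − 6 = 1, and the invariant factors of ∂_1 are all 1, so H_0 ≅ Z.
  H_1: rank ker ∂_1 − rank ∂_2 = (21 − 6) − 13 = 2, and the invariant factors of ∂_2 are all 1, so H_1 ≅ Z^2.
  H_2: rank ker ∂_2 − rank ∂_3 = (14 − 13) − 0 = 1, and there is no ∂_3, so H_2 ≅ Z.

(K is a triangulation of the torus T^2.)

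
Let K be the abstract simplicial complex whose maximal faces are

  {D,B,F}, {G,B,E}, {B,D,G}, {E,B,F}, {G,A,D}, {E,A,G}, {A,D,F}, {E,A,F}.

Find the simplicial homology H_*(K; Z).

Fix the vertex order A < B < D < E < F < G and write every simplex with vertices in increasing order. Then dim K = 2 and the simplices of K are:

  0-simplices (6): A, B, D, E, F, G
  1-simplices (12): AD, AE, AF, AG, BD, BE, BF, BG, DF, DG, EF, EG
  2-simplices (8): ADF, ADG, AEF, AEG, BDF, BDG, BEF, BEG

so the chain groups are C_0 ≅ Z^6, C_1 ≅ Z^12, C_2 ≅ Z^8.

The boundary map ∂_1: C_1 → C_0 is given by ∂[p,q] = [q] − [p].
The 6×12 boundary matrix has rank 5 and Smith normal form diag(1,1,1,1,1).

The boundary map ∂_2: C_2 → C_1 maps a triangle to the signed sum of its edges. For instance
  ∂AEF = EF − AF + AE,
  ∂BDG = DG − BG + BD.
This gives a 12×8 integer matrix of rank 7; reducing to Smith normal form yields diagonal entries (1,1,1,1,1,1,1).

Reading off H_k = ker ∂_k / im ∂_{k+1}:

  H_0: rank C_0 − rank ∂_1 = 6 − 5 = 1, and the invariant factors of ∂_1 are all 1, so H_0 = Z.
  H_1: rank ker ∂_1 − rank ∂_2 = (12 − 5) − 7 = 0, and the invariant factors of ∂_2 are all 1, so H_1 = 0.
  H_2: rank ker ∂_2 − rank ∂_3 = (8 − 7) − 0 = 1, and there is no ∂_3, so H_2 = Z.

H_0 = Z,  H_1 = 0,  H_2 = Z.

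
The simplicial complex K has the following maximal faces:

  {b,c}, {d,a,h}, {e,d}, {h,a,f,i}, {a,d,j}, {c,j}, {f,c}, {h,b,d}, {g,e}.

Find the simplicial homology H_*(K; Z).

H_0 = Z,  H_1 = Z^2,  H_2 = 0,  H_3 = 0.

K has 10 vertices, 17 edges, 7 triangles, 1 3-simplex.
rank ∂_0 = 0, rank ∂_1 = 9 ⇒ b_0 = 10 − 0 − 9 = 1; all invariant factors of ∂_1 are 1 so no torsion. So H_0 = Z.
rank ∂_1 = 9, rank ∂_2 = 6 ⇒ b_1 = 17 − 9 − 6 = 2; all invariant factors of ∂_2 are 1 so no torsion. So H_1 = Z^2.
rank ∂_2 = 6, rank ∂_3 = 1 ⇒ b_2 = 7 − 6 − 1 = 0; all invariant factors of ∂_3 are 1 so no torsion. So H_2 = 0.
rank ∂_3 = 1, rank ∂_4 = 0 ⇒ b_3 = 1 − 1 − 0 = 0. So H_3 = 0.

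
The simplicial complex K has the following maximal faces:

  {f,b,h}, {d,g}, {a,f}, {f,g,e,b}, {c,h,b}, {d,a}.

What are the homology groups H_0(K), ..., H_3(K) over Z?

H_0 ≅ Z,  H_1 ≅ Z,  H_2 = 0,  H_3 = 0.

K has 8 vertices, 13 edges, 6 triangles, 1 3-simplex.
rank ∂_0 = 0, rank ∂_1 = 7 ⇒ b_0 = 8 − 0 − 7 = 1; all invariant factors of ∂_1 are 1 so no torsion. So H_0 ≅ Z.
rank ∂_1 = 7, rank ∂_2 = 5 ⇒ b_1 = 13 − 7 − 5 = 1; all invariant factors of ∂_2 are 1 so no torsion. So H_1 ≅ Z.
rank ∂_2 = 5, rank ∂_3 = 1 ⇒ b_2 = 6 − 5 − 1 = 0; all invariant factors of ∂_3 are 1 so no torsion. So H_2 ≅ 0.
rank ∂_3 = 1, rank ∂_4 = 0 ⇒ b_3 = 1 − 1 − 0 = 0. So H_3 ≅ 0.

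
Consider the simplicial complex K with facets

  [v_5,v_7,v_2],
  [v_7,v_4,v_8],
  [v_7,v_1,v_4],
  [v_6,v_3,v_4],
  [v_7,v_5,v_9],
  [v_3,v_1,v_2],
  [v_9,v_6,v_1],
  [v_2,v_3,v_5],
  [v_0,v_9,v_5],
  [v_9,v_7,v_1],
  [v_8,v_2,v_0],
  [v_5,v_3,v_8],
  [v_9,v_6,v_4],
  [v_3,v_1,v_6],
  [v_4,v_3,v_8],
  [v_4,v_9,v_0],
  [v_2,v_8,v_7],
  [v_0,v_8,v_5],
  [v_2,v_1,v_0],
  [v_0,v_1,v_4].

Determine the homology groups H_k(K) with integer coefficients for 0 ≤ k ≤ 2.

H_0 ≅ Z,  H_1 ≅ Z ⊕ Z/2,  H_2 = 0.

We work with the vertex ordering v_0 < v_1 < v_2 < v_3 < v_4 < v_5 < v_6 < v_7 < v_8 < v_9. The simplices of K, each written with vertices in increasing order, are:

  0-simplices (10): [v_0], [v_1], [v_2], [v_3], [v_4], [v_5], [v_6], [v_7], [v_8], [v_9]
  1-simplices (30): (30 of them)
  2-simplices (20): (20 of them)

so the chain groups are C_0 ≅ Z^10, C_1 ≅ Z^30, C_2 ≅ Z^20.

∂_1: C_1 → C_0 sends each edge [p,q] (with p < q) to q − p.
This gives a 10×30 integer matrix of rank 9; reducing to Smith normal form yields diagonal entries (1,1,1,1,1,1,1,1,1).

∂_2: C_2 → C_1 acts by ∂[p,q,r] = [q,r] − [p,r] + [p,q]. For instance
  ∂[v_2,v_5,v_7] = [v_5,v_7] − [v_2,v_7] + [v_2,v_5],
  ∂[v_4,v_6,v_9] = [v_6,v_9] − [v_4,v_9] + [v_4,v_6].
The resulting 30×20 matrix has rank 20, and its Smith normal form has invariant factors (1,1,1,1,1,1,1,1,1,1,1,1,1,1,1,1,1,1,1,2).

Reading off H_k = ker ∂_k / im ∂_{k+1}:

  H_0: rank C_0 − rank ∂_1 = 10 − 9 = 1, and the invariant factors of ∂_1 are all 1, so H_0 ≅ Z.
  H_1: rank ker ∂_1 − rank ∂_2 = (30 − 9) − 20 = 1, and ∂_2 has invariant factor 2 > 1, so H_1 ≅ Z ⊕ Z/2.
  H_2: rank ker ∂_2 − rank ∂_3 = (20 − 20) − 0 = 0, and there is no ∂_3, so H_2 ≅ 0.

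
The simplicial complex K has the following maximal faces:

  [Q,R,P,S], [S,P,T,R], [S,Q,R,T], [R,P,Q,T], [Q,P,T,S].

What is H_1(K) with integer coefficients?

Order the vertices as P < Q < R < S < T. Listing each simplex with vertices in this order, K has dimension 3 with simplices:

  0-simplices (5): P, Q, R, S, T
  1-simplices (10): PQ, PR, PS, PT, QR, QS, QT, RS, RT, ST
  2-simplices (10): PQR, PQS, PQT, PRS, PRT, PST, QRS, QRT, QST, RST
  3-simplices (5): PQRS, PQRT, PQST, PRST, QRST

giving chain groups C_0 ≅ Z^5, C_1 ≅ Z^10, C_2 ≅ Z^10, C_3 ≅ Z^5.

∂_1: C_1 → C_0 sends each edge [p,q] (with p < q) to q − p. For instance
  ∂PS = S − P.
The resulting 5×10 matrix has rank 4, and its Smith normal form has invariant factors (1,1,1,1).

Boundary ∂_2: C_2 → C_1 acts by ∂[p,q,r] = [q,r] − [p,r] + [p,q]. For instance
  ∂QRT = RT − QT + QR,
  ∂PRT = RT − PT + PR.
The resulting 10×10 matrix has rank 6, and its Smith normal form has invariant factors (1,1,1,1,1,1).

The boundary map ∂_3: C_3 → C_2 sends each 3-simplex σ to the alternating sum Σ_i (−1)^i (σ with its i-th vertex removed). For instance
  ∂PQRT = QRT − PRT + PQT − PQR,
  ∂QRST = RST − QST + QRT − QRS.
The 10×5 boundary matrix has rank 4 and Smith normal form diag(1,1,1,1).

From H_k ≅ ker(∂_k) / im(∂_{k+1}) we obtain:

  H_1: rank ker ∂_1 − rank ∂_2 = (10 − 4) − 6 = 0, and the invariant factors of ∂_2 are all 1, so H_1 = 0.

H_1 ≅ 0.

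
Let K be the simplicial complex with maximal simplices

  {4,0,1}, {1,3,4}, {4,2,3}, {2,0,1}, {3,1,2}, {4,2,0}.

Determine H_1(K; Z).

Order the vertices as 0 < 1 < 2 < 3 < 4. Listing each simplex with vertices in this order, K has dimension 2 with simplices:

  0-simplices (5): [0], [1], [2], [3], [4]
  1-simplices (9): [0,1], [0,2], [0,4], [1,2], [1,3], [1,4], [2,3], [2,4], [3,4]
  2-simplices (6): [0,1,2], [0,1,4], [0,2,4], [1,2,3], [1,3,4], [2,3,4]

so the chain groups are C_0 ≅ Z^5, C_1 ≅ Z^9, C_2 ≅ Z^6.

Boundary ∂_1: C_1 → C_0 sends each edge [p,q] (with p < q) to q − p.
The 5×9 boundary matrix has rank 4 and Smith normal form diag(1,1,1,1).

Boundary ∂_2: C_2 → C_1 maps a triangle to the signed sum of its edges. For instance
  ∂[0,2,4] = [2,4] − [0,4] + [0,2],
  ∂[2,3,4] = [3,4] − [2,4] + [2,3].
The resulting 9×6 matrix has rank 5, and its Smith normal form has invariant factors (1,1,1,1,1).

From H_k ≅ ker(∂_k) / im(∂_{k+1}) we obtain:

  H_1: rank ker ∂_1 − rank ∂_2 = (9 − 4) − 5 = 0, and the invariant factors of ∂_2 are all 1, so H_1 ≅ 0.

H_1 ≅ 0.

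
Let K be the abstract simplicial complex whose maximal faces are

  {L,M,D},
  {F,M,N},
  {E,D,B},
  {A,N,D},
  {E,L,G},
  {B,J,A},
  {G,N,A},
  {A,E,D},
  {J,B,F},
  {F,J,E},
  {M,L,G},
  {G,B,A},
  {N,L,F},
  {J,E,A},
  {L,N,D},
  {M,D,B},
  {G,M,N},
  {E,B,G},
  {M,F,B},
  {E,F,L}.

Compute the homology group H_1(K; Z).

H_1 = Z ⊕ Z/2Z.

Take the total order A < B < D < E < F < G < J < L < M < N on the vertex set. Then K (dimension 2) consists of the simplices:

  0-simplices (10): A, B, D, E, F, G, J, L, M, N
  1-simplices (30): AB, AD, AE, AG, AJ, AN, BD, BE, BF, BG, BJ, BM, DE, DL, DM, DN, EF, EG, EJ, EL, FJ, FL, FM, FN, GL, GM, GN, LM, LN, MN
  2-simplices (20): ABG, ABJ, ADE, ADN, AEJ, AGN, BDE, BDM, BEG, BFJ, BFM, DLM, DLN, EFJ, EFL, EGL, FLN, FMN, GLM, GMN

giving chain groups C_0 ≅ Z^10, C_1 ≅ Z^30, C_2 ≅ Z^20.

The boundary map ∂_1: C_1 → C_0 is given by ∂[p,q] = [q] − [p].
This gives a 10×30 integer matrix of rank 9; reducing to Smith normal form yields diagonal entries (1,1,1,1,1,1,1,1,1).

The boundary map ∂_2: C_2 → C_1 maps a triangle to the signed sum of its edges. For instance
  ∂GMN = MN − GN + GM,
  ∂FMN = MN − FN + FM.
The resulting 30×20 matrix has rank 20, and its Smith normal form has invariant factors (1,1,1,1,1,1,1,1,1,1,1,1,1,1,1,1,1,1,1,2).

Computing H_k = (kernel of ∂_k) / (image of ∂_{k+1}):

  H_1: rank ker ∂_1 − rank ∂_2 = (30 − 9) − 20 = 1, and ∂_2 has invariant factor 2 > 1, so H_1 = Z ⊕ Z/2Z.

(K is a triangulation of the Klein bottle.)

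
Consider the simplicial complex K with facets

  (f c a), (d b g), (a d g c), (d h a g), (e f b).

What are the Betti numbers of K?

We work with the vertex ordering a < b < c < d < e < f < g < h. The simplices of K, each written with vertices in increasing order, are:

  0-simplices (8): a, b, c, d, e, f, g, h
  1-simplices (16): ac, ad, af, ag, ah, bd, be, bf, bg, cd, cf, cg, dg, dh, ef, gh
  2-simplices (10): acd, acf, acg, adg, adh, agh, bdg, bef, cdg, dgh
  3-simplices (2): acdg, adgh

so the chain groups are C_0 ≅ Z^8, C_1 ≅ Z^16, C_2 ≅ Z^10, C_3 ≅ Z^2.

∂_1: C_1 → C_0 is given by ∂[p,q] = [q] − [p]. For instance
  ∂ag = g − a.
The resulting 8×16 matrix has rank 7, and its Smith normal form has invariant factors (1,1,1,1,1,1,1).

∂_2: C_2 → C_1 acts by ∂[p,q,r] = [q,r] − [p,r] + [p,q]. For instance
  ∂adh = dh − ah + ad,
  ∂bdg = dg − bg + bd.
As a 16×10 matrix over Z this has rank 8, with invariant factors (1,1,1,1,1,1,1,1).

Boundary ∂_3: C_3 → C_2 sends each 3-simplex σ to the alternating sum Σ_i (−1)^i (σ with its i-th vertex removed). For instance
  ∂adgh = dgh − agh + adh − adg,
  ∂acdg = cdg − adg + acg − acd.
As a 10×2 matrix over Z this has rank 2, with invariant factors (1,1).

From H_k ≅ ker(∂_k) / im(∂_{k+1}) we obtain:

  H_0: rank C_0 − rank ∂_1 = 8 − 7 = 1, and the invariant factors of ∂_1 are all 1, so H_0 = Z.
  H_1: rank ker ∂_1 − rank ∂_2 = (16 − 7) − 8 = 1, and the invariant factors of ∂_2 are all 1, so H_1 = Z.
  H_2: rank ker ∂_2 − rank ∂_3 = (10 − 8) − 2 = 0, and the invariant factors of ∂_3 are all 1, so H_2 = 0.
  H_3: rank ker ∂_3 − rank ∂_4 = (2 − 2) − 0 = 0, and there is no ∂_4, so H_3 = 0.

Hence the Betti numbers are b_0 = 1, b_1 = 1, b_2 = 0, b_3 = 0.

b_0 = 1, b_1 = 1, b_2 = 0, b_3 = 0.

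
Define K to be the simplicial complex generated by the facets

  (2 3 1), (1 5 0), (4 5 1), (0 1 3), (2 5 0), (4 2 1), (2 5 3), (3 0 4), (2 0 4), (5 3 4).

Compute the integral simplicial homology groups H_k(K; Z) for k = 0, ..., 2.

Take the total order 0 < 1 < 2 < 3 < 4 < 5 on the vertex set. Then K (dimension 2) consists of the simplices:

  0-simplices (6): [0], [1], [2], [3], [4], [5]
  1-simplices (15): [0,1], [0,2], [0,3], [0,4], [0,5], [1,2], [1,3], [1,4], [1,5], [2,3], [2,4], [2,5], [3,4], [3,5], [4,5]
  2-simplices (10): [0,1,3], [0,1,5], [0,2,4], [0,2,5], [0,3,4], [1,2,3], [1,2,4], [1,4,5], [2,3,5], [3,4,5]

Hence C_0 ≅ Z^6, C_1 ≅ Z^15, C_2 ≅ Z^10.

Boundary ∂_1: C_1 → C_0 is given by ∂[p,q] = [q] − [p].
The resulting 6×15 matrix has rank 5, and its Smith normal form has invariant factors (1,1,1,1,1).

∂_2: C_2 → C_1 sends each 2-simplex [p,q,r] to [q,r] − [p,r] + [p,q]. For instance
  ∂[1,2,3] = [2,3] − [1,3] + [1,2],
  ∂[1,2,4] = [2,4] − [1,4] + [1,2].
As a 15×10 matrix over Z this has rank 10, with invariant factors (1,1,1,1,1,1,1,1,1,2).

Reading off H_k = ker ∂_k / im ∂_{k+1}:

  H_0: rank C_0 − rank ∂_1 = 6 − 5 = 1, and the invariant factors of ∂_1 are all 1, so H_0 ≅ Z.
  H_1: rank ker ∂_1 − rank ∂_2 = (15 − 5) − 10 = 0, and ∂_2 has invariant factor 2 > 1, so H_1 ≅ Z/2.
  H_2: rank ker ∂_2 − rank ∂_3 = (10 − 10) − 0 = 0, and there is no ∂_3, so H_2 ≅ 0.

H_0 = Z,  H_1 = Z/2,  H_2 = 0.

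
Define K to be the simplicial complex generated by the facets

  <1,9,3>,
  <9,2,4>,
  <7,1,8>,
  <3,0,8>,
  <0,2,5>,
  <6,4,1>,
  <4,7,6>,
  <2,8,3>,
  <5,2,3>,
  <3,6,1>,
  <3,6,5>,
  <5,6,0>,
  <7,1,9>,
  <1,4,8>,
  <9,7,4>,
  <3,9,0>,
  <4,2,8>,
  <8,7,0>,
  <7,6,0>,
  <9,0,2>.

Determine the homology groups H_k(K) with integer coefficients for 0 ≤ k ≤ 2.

H_0 = Z,  H_1 = Z × Z/2,  H_2 = 0.

Take the total order 0 < 1 < 2 < 3 < 4 < 5 < 6 < 7 < 8 < 9 on the vertex set. Then K (dimension 2) consists of the simplices:

  0-simplices (10): [0], [1], [2], [3], [4], [5], [6], [7], [8], [9]
  1-simplices (30): (30 of them)
  2-simplices (20): (20 of them)

Hence C_0 ≅ Z^10, C_1 ≅ Z^30, C_2 ≅ Z^20.

Boundary ∂_1: C_1 → C_0 maps an edge to its endpoints' difference, ∂[p,q] = q − p.
This gives a 10×30 integer matrix of rank 9; reducing to Smith normal form yields diagonal entries (1,1,1,1,1,1,1,1,1).

The boundary map ∂_2: C_2 → C_1 acts by ∂[p,q,r] = [q,r] − [p,r] + [p,q]. For instance
  ∂[4,6,7] = [6,7] − [4,7] + [4,6],
  ∂[3,5,6] = [5,6] − [3,6] + [3,5].
The 30×20 boundary matrix has rank 20 and Smith normal form diag(1,1,1,1,1,1,1,1,1,1,1,1,1,1,1,1,1,1,1,2).

Computing H_k = (kernel of ∂_k) / (image of ∂_{k+1}):

  H_0: rank C_0 − rank ∂_1 = 10 − 9 = 1, and the invariant factors of ∂_1 are all 1, so H_0 ≅ Z.
  H_1: rank ker ∂_1 − rank ∂_2 = (30 − 9) − 20 = 1, and ∂_2 has invariant factor 2 > 1, so H_1 ≅ Z × Z/2.
  H_2: rank ker ∂_2 − rank ∂_3 = (20 − 20) − 0 = 0, and there is no ∂_3, so H_2 ≅ 0.

As a check, the Euler characteristic is 10 − 30 + 20 = 0, which agrees with 1 − 1 + 0 = 0.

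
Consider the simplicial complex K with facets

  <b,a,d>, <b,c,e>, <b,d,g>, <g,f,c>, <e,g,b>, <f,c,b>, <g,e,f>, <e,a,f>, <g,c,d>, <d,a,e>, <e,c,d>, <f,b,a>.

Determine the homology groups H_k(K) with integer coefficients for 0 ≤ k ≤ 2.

We work with the vertex ordering a < b < c < d < e < f < g. The simplices of K, each written with vertices in increasing order, are:

  0-simplices (7): a, b, c, d, e, f, g
  1-simplices (18): ab, ad, ae, af, bc, bd, be, bf, bg, cd, ce, cf, cg, de, dg, ef, eg, fg
  2-simplices (12): abd, abf, ade, aef, bce, bcf, bdg, beg, cde, cdg, cfg, efg

so the chain groups are C_0 ≅ Z^7, C_1 ≅ Z^18, C_2 ≅ Z^12.

∂_1: C_1 → C_0 maps an edge to its endpoints' difference, ∂[p,q] = q − p. For instance
  ∂bc = c − b.
The resulting 7×18 matrix has rank 6, and its Smith normal form has invariant factors (1,1,1,1,1,1).

The boundary map ∂_2: C_2 → C_1 acts by ∂[p,q,r] = [q,r] − [p,r] + [p,q]. For instance
  ∂beg = eg − bg + be,
  ∂aef = ef − af + ae.
This gives a 18×12 integer matrix of rank 12; reducing to Smith normal form yields diagonal entries (1,1,1,1,1,1,1,1,1,1,1,2).

Computing H_k = (kernel of ∂_k) / (image of ∂_{k+1}):

  H_0: rank C_0 − rank ∂_1 = 7 − 6 = 1, and the invariant factors of ∂_1 are all 1, so H_0 = Z.
  H_1: rank ker ∂_1 − rank ∂_2 = (18 − 6) − 12 = 0, and ∂_2 has invariant factor 2 > 1, so H_1 = Z_2.
  H_2: rank ker ∂_2 − rank ∂_3 = (12 − 12) − 0 = 0, and there is no ∂_3, so H_2 = 0.

As a check, the Euler characteristic is 7 − 18 + 12 = 1, which agrees with 1 − 0 + 0 = 1.
(K is a triangulation of the real projective plane RP^2.)

H_0 = Z,  H_1 = Z_2,  H_2 = 0.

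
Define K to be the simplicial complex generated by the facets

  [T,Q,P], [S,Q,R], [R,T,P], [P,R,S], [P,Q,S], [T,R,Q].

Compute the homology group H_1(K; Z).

Fix the vertex order P < Q < R < S < T and write every simplex with vertices in increasing order. Then dim K = 2 and the simplices of K are:

  0-simplices (5): P, Q, R, S, T
  1-simplices (9): PQ, PR, PS, PT, QR, QS, QT, RS, RT
  2-simplices (6): PQS, PQT, PRS, PRT, QRS, QRT

giving chain groups C_0 ≅ Z^5, C_1 ≅ Z^9, C_2 ≅ Z^6.

The boundary map ∂_1: C_1 → C_0 is given by ∂[p,q] = [q] − [p]. For instance
  ∂RT = T − R.
The 5×9 boundary matrix has rank 4 and Smith normal form diag(1,1,1,1).

The boundary map ∂_2: C_2 → C_1 maps a triangle to the signed sum of its edges. For instance
  ∂PQT = QT − PT + PQ,
  ∂PQS = QS − PS + PQ.
The resulting 9×6 matrix has rank 5, and its Smith normal form has invariant factors (1,1,1,1,1).

Now H_k = ker ∂_k / im ∂_{k+1}, so:

  H_1: rank ker ∂_1 − rank ∂_2 = (9 − 4) − 5 = 0, and the invariant factors of ∂_2 are all 1, so H_1 = 0.

H_1 ≅ 0.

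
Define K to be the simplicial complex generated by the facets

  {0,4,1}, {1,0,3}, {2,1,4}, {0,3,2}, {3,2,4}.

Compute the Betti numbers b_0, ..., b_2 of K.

K has 5 vertices, 10 edges, 5 triangles.
rank ∂_0 = 0, rank ∂_1 = 4 ⇒ b_0 = 5 − 0 − 4 = 1; all invariant factors of ∂_1 are 1 so no torsion. So H_0 = Z.
rank ∂_1 = 4, rank ∂_2 = 5 ⇒ b_1 = 10 − 4 − 5 = 1; all invariant factors of ∂_2 are 1 so no torsion. So H_1 = Z.
rank ∂_2 = 5, rank ∂_3 = 0 ⇒ b_2 = 5 − 5 − 0 = 0. So H_2 = 0.

b_0 = 1, b_1 = 1, b_2 = 0.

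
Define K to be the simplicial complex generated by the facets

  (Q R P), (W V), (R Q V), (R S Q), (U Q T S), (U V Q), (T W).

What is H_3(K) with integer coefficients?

H_3 = 0.

Take the total order P < Q < R < S < T < U < V < W on the vertex set. Then K (dimension 3) consists of the simplices:

  0-simplices (8): P, Q, R, S, T, U, V, W
  1-simplices (15): PQ, PR, QR, QS, QT, QU, QV, RS, RV, ST, SU, TU, TW, UV, VW
  2-simplices (8): PQR, QRS, QRV, QST, QSU, QTU, QUV, STU
  3-simplices (1): QSTU

Hence C_0 ≅ Z^8, C_1 ≅ Z^15, C_2 ≅ Z^8, C_3 ≅ Z^1.

∂_1: C_1 → C_0 sends each edge [p,q] (with p < q) to q − p. For instance
  ∂PQ = Q − P.
This gives a 8×15 integer matrix of rank 7; reducing to Smith normal form yields diagonal entries (1,1,1,1,1,1,1).

∂_2: C_2 → C_1 maps a triangle to the signed sum of its edges. For instance
  ∂QRV = RV − QV + QR,
  ∂PQR = QR − PR + PQ.
The resulting 15×8 matrix has rank 7, and its Smith normal form has invariant factors (1,1,1,1,1,1,1).

∂_3: C_3 → C_2 sends each 3-simplex σ to the alternating sum Σ_i (−1)^i (σ with its i-th vertex removed). For instance
  ∂QSTU = STU − QTU + QSU − QST.
The resulting 8×1 matrix has rank 1, and its Smith normal form has invariant factors (1).

Computing H_k = (kernel of ∂_k) / (image of ∂_{k+1}):

  H_3: rank ker ∂_3 − rank ∂_4 = (1 − 1) − 0 = 0, and there is no ∂_4, so H_3 = 0.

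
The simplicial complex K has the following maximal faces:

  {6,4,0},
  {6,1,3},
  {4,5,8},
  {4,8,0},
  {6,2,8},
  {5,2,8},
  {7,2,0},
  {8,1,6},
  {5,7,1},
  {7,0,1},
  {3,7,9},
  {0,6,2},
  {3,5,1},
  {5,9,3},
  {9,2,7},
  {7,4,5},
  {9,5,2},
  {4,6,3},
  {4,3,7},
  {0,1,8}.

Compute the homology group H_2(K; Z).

H_2 ≅ 0.

Take the total order 0 < 1 < 2 < 3 < 4 < 5 < 6 < 7 < 8 < 9 on the vertex set. Then K (dimension 2) consists of the simplices:

  0-simplices (10): [0], [1], [2], [3], [4], [5], [6], [7], [8], [9]
  1-simplices (30): (30 of them)
  2-simplices (20): (20 of them)

so the chain groups are C_0 ≅ Z^10, C_1 ≅ Z^30, C_2 ≅ Z^20.

The boundary map ∂_1: C_1 → C_0 maps an edge to its endpoints' difference, ∂[p,q] = q − p. For instance
  ∂[0,1] = [1] − [0].
This gives a 10×30 integer matrix of rank 9; reducing to Smith normal form yields diagonal entries (1,1,1,1,1,1,1,1,1).

∂_2: C_2 → C_1 acts by ∂[p,q,r] = [q,r] − [p,r] + [p,q]. For instance
  ∂[4,5,8] = [5,8] − [4,8] + [4,5],
  ∂[0,1,8] = [1,8] − [0,8] + [0,1].
As a 30×20 matrix over Z this has rank 20, with invariant factors (1,1,1,1,1,1,1,1,1,1,1,1,1,1,1,1,1,1,1,2).

Reading off H_k = ker ∂_k / im ∂_{k+1}:

  H_2: rank ker ∂_2 − rank ∂_3 = (20 − 20) − 0 = 0, and there is no ∂_3, so H_2 ≅ 0.

(K is a triangulation of the Klein bottle.)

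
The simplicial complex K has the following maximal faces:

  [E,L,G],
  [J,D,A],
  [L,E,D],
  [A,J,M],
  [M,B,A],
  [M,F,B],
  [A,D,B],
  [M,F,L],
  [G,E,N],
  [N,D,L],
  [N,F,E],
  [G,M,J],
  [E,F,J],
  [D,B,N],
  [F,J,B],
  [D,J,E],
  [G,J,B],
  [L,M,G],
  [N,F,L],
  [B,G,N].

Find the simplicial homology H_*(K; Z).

Order the vertices as A < B < D < E < F < G < J < L < M < N. Listing each simplex with vertices in this order, K has dimension 2 with simplices:

  0-simplices (10): A, B, D, E, F, G, J, L, M, N
  1-simplices (30): AB, AD, AJ, AM, BD, BF, BG, BJ, BM, BN, DE, DJ, DL, DN, EF, EG, EJ, EL, EN, FJ, FL, FM, FN, GJ, GL, GM, GN, JM, LM, LN
  2-simplices (20): ABD, ABM, ADJ, AJM, BDN, BFJ, BFM, BGJ, BGN, DEJ, DEL, DLN, EFJ, EFN, EGL, EGN, FLM, FLN, GJM, GLM

giving chain groups C_0 ≅ Z^10, C_1 ≅ Z^30, C_2 ≅ Z^20.

The boundary map ∂_1: C_1 → C_0 is given by ∂[p,q] = [q] − [p].
This gives a 10×30 integer matrix of rank 9; reducing to Smith normal form yields diagonal entries (1,1,1,1,1,1,1,1,1).

∂_2: C_2 → C_1 acts by ∂[p,q,r] = [q,r] − [p,r] + [p,q]. For instance
  ∂BGN = GN − BN + BG,
  ∂GLM = LM − GM + GL.
The 30×20 boundary matrix has rank 20 and Smith normal form diag(1,1,1,1,1,1,1,1,1,1,1,1,1,1,1,1,1,1,1,2).

From H_k ≅ ker(∂_k) / im(∂_{k+1}) we obtain:

  H_0: rank C_0 − rank ∂_1 = 10 − 9 = 1, and the invariant factors of ∂_1 are all 1, so H_0 ≅ Z.
  H_1: rank ker ∂_1 − rank ∂_2 = (30 − 9) − 20 = 1, and ∂_2 has invariant factor 2 > 1, so H_1 ≅ Z ⊕ Z/2.
  H_2: rank ker ∂_2 − rank ∂_3 = (20 − 20) − 0 = 0, and there is no ∂_3, so H_2 ≅ 0.

(K is a triangulation of the Klein bottle.)

H_0 = Z,  H_1 = Z ⊕ Z/2,  H_2 = 0.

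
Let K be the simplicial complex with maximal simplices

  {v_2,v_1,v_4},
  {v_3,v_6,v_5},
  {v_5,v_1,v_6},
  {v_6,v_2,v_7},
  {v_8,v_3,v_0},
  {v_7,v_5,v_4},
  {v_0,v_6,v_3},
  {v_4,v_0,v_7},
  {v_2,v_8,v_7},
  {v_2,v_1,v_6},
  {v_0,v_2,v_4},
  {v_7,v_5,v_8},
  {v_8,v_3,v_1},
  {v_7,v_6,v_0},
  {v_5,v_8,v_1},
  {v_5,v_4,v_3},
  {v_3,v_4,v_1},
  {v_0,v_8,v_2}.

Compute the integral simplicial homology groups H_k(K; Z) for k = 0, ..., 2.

H_0 = Z,  H_1 = Z ⊕ Z/2,  H_2 = 0.

Order the vertices as v_0 < v_1 < v_2 < v_3 < v_4 < v_5 < v_6 < v_7 < v_8. Listing each simplex with vertices in this order, K has dimension 2 with simplices:

  0-simplices (9): [v_0], [v_1], [v_2], [v_3], [v_4], [v_5], [v_6], [v_7], [v_8]
  1-simplices (27): (27 of them)
  2-simplices (18): (18 of them)

so the chain groups are C_0 ≅ Z^9, C_1 ≅ Z^27, C_2 ≅ Z^18.

∂_1: C_1 → C_0 is given by ∂[p,q] = [q] − [p]. For instance
  ∂[v_1,v_8] = [v_8] − [v_1].
The resulting 9×27 matrix has rank 8, and its Smith normal form has invariant factors (1,1,1,1,1,1,1,1).

∂_2: C_2 → C_1 maps a triangle to the signed sum of its edges. For instance
  ∂[v_1,v_5,v_8] = [v_5,v_8] − [v_1,v_8] + [v_1,v_5],
  ∂[v_5,v_7,v_8] = [v_7,v_8] − [v_5,v_8] + [v_5,v_7].
As a 27×18 matrix over Z this has rank 18, with invariant factors (1,1,1,1,1,1,1,1,1,1,1,1,1,1,1,1,1,2).

Computing H_k = (kernel of ∂_k) / (image of ∂_{k+1}):

  H_0: rank C_0 − rank ∂_1 = 9 − 8 = 1, and the invariant factors of ∂_1 are all 1, so H_0 ≅ Z.
  H_1: rank ker ∂_1 − rank ∂_2 = (27 − 8) − 18 = 1, and ∂_2 has invariant factor 2 > 1, so H_1 ≅ Z ⊕ Z/2.
  H_2: rank ker ∂_2 − rank ∂_3 = (18 − 18) − 0 = 0, and there is no ∂_3, so H_2 ≅ 0.

(K is a triangulation of the Klein bottle.)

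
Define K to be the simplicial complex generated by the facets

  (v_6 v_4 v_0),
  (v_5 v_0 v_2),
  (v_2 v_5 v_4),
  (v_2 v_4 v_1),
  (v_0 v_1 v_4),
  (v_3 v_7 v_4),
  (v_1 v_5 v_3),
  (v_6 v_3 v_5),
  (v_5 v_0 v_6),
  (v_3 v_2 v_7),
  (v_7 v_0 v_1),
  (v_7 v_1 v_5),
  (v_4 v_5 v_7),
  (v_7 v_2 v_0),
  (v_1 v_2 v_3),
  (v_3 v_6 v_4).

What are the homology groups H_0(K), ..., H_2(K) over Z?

H_0 = Z,  H_1 = Z^2,  H_2 = Z.

We work with the vertex ordering v_0 < v_1 < v_2 < v_3 < v_4 < v_5 < v_6 < v_7. The simplices of K, each written with vertices in increasing order, are:

  0-simplices (8): [v_0], [v_1], [v_2], [v_3], [v_4], [v_5], [v_6], [v_7]
  1-simplices (24): (24 of them)
  2-simplices (16): (16 of them)

giving chain groups C_0 ≅ Z^8, C_1 ≅ Z^24, C_2 ≅ Z^16.

The boundary map ∂_1: C_1 → C_0 sends each edge [p,q] (with p < q) to q − p.
As a 8×24 matrix over Z this has rank 7, with invariant factors (1,1,1,1,1,1,1).

The boundary map ∂_2: C_2 → C_1 sends each 2-simplex [p,q,r] to [q,r] − [p,r] + [p,q]. For instance
  ∂[v_0,v_5,v_6] = [v_5,v_6] − [v_0,v_6] + [v_0,v_5],
  ∂[v_0,v_1,v_4] = [v_1,v_4] − [v_0,v_4] + [v_0,v_1].
As a 24×16 matrix over Z this has rank 15, with invariant factors (1,1,1,1,1,1,1,1,1,1,1,1,1,1,1).

Reading off H_k = ker ∂_k / im ∂_{k+1}:

  H_0: rank C_0 − rank ∂_1 = 8 − 7 = 1, and the invariant factors of ∂_1 are all 1, so H_0 = Z.
  H_1: rank ker ∂_1 − rank ∂_2 = (24 − 7) − 15 = 2, and the invariant factors of ∂_2 are all 1, so H_1 = Z^2.
  H_2: rank ker ∂_2 − rank ∂_3 = (16 − 15) − 0 = 1, and there is no ∂_3, so H_2 = Z.

(K is a triangulation of the torus T^2.)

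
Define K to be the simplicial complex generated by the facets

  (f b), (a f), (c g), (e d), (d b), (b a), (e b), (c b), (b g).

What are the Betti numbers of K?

b_0 = 1, b_1 = 3.

Take the total order a < b < c < d < e < f < g on the vertex set. Then K (dimension 1) consists of the simplices:

  0-simplices (7): a, b, c, d, e, f, g
  1-simplices (9): ab, af, bc, bd, be, bf, bg, cg, de

so the chain groups are C_0 ≅ Z^7, C_1 ≅ Z^9.

The boundary map ∂_1: C_1 → C_0 is given by ∂[p,q] = [q] − [p]. For instance
  ∂be = e − b.
This gives a 7×9 integer matrix of rank 6; reducing to Smith normal form yields diagonal entries (1,1,1,1,1,1).

Computing H_k = (kernel of ∂_k) / (image of ∂_{k+1}):

  H_0: rank C_0 − rank ∂_1 = 7 − 6 = 1, and the invariant factors of ∂_1 are all 1, so H_0 = Z.
  H_1: rank ker ∂_1 − rank ∂_2 = (9 − 6) − 0 = 3, and there is no ∂_2, so H_1 = Z^3.

Hence the Betti numbers are b_0 = 1, b_1 = 3.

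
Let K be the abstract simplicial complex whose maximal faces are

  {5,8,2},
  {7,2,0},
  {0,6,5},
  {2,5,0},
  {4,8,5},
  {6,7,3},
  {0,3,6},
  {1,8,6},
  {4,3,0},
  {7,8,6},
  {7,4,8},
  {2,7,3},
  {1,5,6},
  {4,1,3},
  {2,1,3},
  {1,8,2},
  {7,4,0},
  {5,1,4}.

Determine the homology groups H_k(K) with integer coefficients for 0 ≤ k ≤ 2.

H_0 = Z,  H_1 = Z ⊕ Z/2,  H_2 = 0.

We work with the vertex ordering 0 < 1 < 2 < 3 < 4 < 5 < 6 < 7 < 8. The simplices of K, each written with vertices in increasing order, are:

  0-simplices (9): [0], [1], [2], [3], [4], [5], [6], [7], [8]
  1-simplices (27): (27 of them)
  2-simplices (18): [0,2,5], [0,2,7], [0,3,4], [0,3,6], [0,4,7], [0,5,6], [1,2,3], [1,2,8], [1,3,4], [1,4,5], [1,5,6], [1,6,8], [2,3,7], [2,5,8], [3,6,7], [4,5,8], [4,7,8], [6,7,8]

Hence C_0 ≅ Z^9, C_1 ≅ Z^27, C_2 ≅ Z^18.

∂_1: C_1 → C_0 sends each edge [p,q] (with p < q) to q − p.
This gives a 9×27 integer matrix of rank 8; reducing to Smith normal form yields diagonal entries (1,1,1,1,1,1,1,1).

Boundary ∂_2: C_2 → C_1 acts by ∂[p,q,r] = [q,r] − [p,r] + [p,q]. For instance
  ∂[1,5,6] = [5,6] − [1,6] + [1,5],
  ∂[4,5,8] = [5,8] − [4,8] + [4,5].
The resulting 27×18 matrix has rank 18, and its Smith normal form has invariant factors (1,1,1,1,1,1,1,1,1,1,1,1,1,1,1,1,1,2).

From H_k ≅ ker(∂_k) / im(∂_{k+1}) we obtain:

  H_0: rank C_0 − rank ∂_1 = 9 − 8 = 1, and the invariant factors of ∂_1 are all 1, so H_0 = Z.
  H_1: rank ker ∂_1 − rank ∂_2 = (27 − 8) − 18 = 1, and ∂_2 has invariant factor 2 > 1, so H_1 = Z ⊕ Z/2.
  H_2: rank ker ∂_2 − rank ∂_3 = (18 − 18) − 0 = 0, and there is no ∂_3, so H_2 = 0.

(K is a triangulation of the Klein bottle.)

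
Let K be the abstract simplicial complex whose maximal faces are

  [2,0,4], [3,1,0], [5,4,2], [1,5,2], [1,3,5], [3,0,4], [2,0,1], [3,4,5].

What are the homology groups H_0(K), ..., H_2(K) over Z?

K has 6 vertices, 12 edges, 8 triangles.
rank ∂_0 = 0, rank ∂_1 = 5 ⇒ b_0 = 6 − 0 − 5 = 1; all invariant factors of ∂_1 are 1 so no torsion. So H_0 ≅ Z.
rank ∂_1 = 5, rank ∂_2 = 7 ⇒ b_1 = 12 − 5 − 7 = 0; all invariant factors of ∂_2 are 1 so no torsion. So H_1 ≅ 0.
rank ∂_2 = 7, rank ∂_3 = 0 ⇒ b_2 = 8 − 7 − 0 = 1. So H_2 ≅ Z.

H_0 = Z,  H_1 = 0,  H_2 = Z.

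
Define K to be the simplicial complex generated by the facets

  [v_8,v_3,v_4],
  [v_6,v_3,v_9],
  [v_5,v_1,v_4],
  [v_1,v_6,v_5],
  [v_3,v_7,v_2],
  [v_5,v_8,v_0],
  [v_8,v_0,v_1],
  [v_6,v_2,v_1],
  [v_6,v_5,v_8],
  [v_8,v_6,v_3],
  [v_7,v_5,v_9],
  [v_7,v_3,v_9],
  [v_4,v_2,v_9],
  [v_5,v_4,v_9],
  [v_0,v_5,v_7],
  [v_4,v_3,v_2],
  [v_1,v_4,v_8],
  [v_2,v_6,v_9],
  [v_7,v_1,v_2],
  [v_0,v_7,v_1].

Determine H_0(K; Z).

H_0 = Z.

Take the total order v_0 < v_1 < v_2 < v_3 < v_4 < v_5 < v_6 < v_7 < v_8 < v_9 on the vertex set. Then K (dimension 2) consists of the simplices:

  0-simplices (10): [v_0], [v_1], [v_2], [v_3], [v_4], [v_5], [v_6], [v_7], [v_8], [v_9]
  1-simplices (30): (30 of them)
  2-simplices (20): (20 of them)

so the chain groups are C_0 ≅ Z^10, C_1 ≅ Z^30, C_2 ≅ Z^20.

The boundary map ∂_1: C_1 → C_0 maps an edge to its endpoints' difference, ∂[p,q] = q − p. For instance
  ∂[v_2,v_9] = [v_9] − [v_2].
This gives a 10×30 integer matrix of rank 9; reducing to Smith normal form yields diagonal entries (1,1,1,1,1,1,1,1,1).

Boundary ∂_2: C_2 → C_1 maps a triangle to the signed sum of its edges. For instance
  ∂[v_5,v_7,v_9] = [v_7,v_9] − [v_5,v_9] + [v_5,v_7],
  ∂[v_1,v_4,v_5] = [v_4,v_5] − [v_1,v_5] + [v_1,v_4].
This gives a 30×20 integer matrix of rank 20; reducing to Smith normal form yields diagonal entries (1,1,1,1,1,1,1,1,1,1,1,1,1,1,1,1,1,1,1,2).

From H_k ≅ ker(∂_k) / im(∂_{k+1}) we obtain:

  H_0: rank C_0 − rank ∂_1 = 10 − 9 = 1, and the invariant factors of ∂_1 are all 1, so H_0 ≅ Z.

(K is a triangulation of the Klein bottle.)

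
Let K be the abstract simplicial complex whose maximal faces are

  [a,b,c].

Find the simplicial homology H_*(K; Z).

H_0 = Z,  H_1 = 0,  H_2 = 0.

K has 3 vertices, 3 edges, 1 triangle.
rank ∂_0 = 0, rank ∂_1 = 2 ⇒ b_0 = 3 − 0 − 2 = 1; all invariant factors of ∂_1 are 1 so no torsion. So H_0 ≅ Z.
rank ∂_1 = 2, rank ∂_2 = 1 ⇒ b_1 = 3 − 2 − 1 = 0; all invariant factors of ∂_2 are 1 so no torsion. So H_1 ≅ 0.
rank ∂_2 = 1, rank ∂_3 = 0 ⇒ b_2 = 1 − 1 − 0 = 0. So H_2 ≅ 0.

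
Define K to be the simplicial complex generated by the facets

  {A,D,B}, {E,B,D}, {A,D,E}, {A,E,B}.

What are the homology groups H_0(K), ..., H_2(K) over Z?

H_0 ≅ Z,  H_1 = 0,  H_2 ≅ Z.

Take the total order A < B < D < E on the vertex set. Then K (dimension 2) consists of the simplices:

  0-simplices (4): A, B, D, E
  1-simplices (6): AB, AD, AE, BD, BE, DE
  2-simplices (4): ABD, ABE, ADE, BDE

giving chain groups C_0 ≅ Z^4, C_1 ≅ Z^6, C_2 ≅ Z^4.

Boundary ∂_1: C_1 → C_0 maps an edge to its endpoints' difference, ∂[p,q] = q − p. For instance
  ∂AE = E − A.
The 4×6 boundary matrix has rank 3 and Smith normal form diag(1,1,1).

The boundary map ∂_2: C_2 → C_1 maps a triangle to the signed sum of its edges. For instance
  ∂ABD = BD − AD + AB,
  ∂ABE = BE − AE + AB.
The resulting 6×4 matrix has rank 3, and its Smith normal form has invariant factors (1,1,1).

From H_k ≅ ker(∂_k) / im(∂_{k+1}) we obtain:

  H_0: rank C_0 − rank ∂_1 = 4 − 3 = 1, and the invariant factors of ∂_1 are all 1, so H_0 ≅ Z.
  H_1: rank ker ∂_1 − rank ∂_2 = (6 − 3) − 3 = 0, and the invariant factors of ∂_2 are all 1, so H_1 ≅ 0.
  H_2: rank ker ∂_2 − rank ∂_3 = (4 − 3) − 0 = 1, and there is no ∂_3, so H_2 ≅ Z.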